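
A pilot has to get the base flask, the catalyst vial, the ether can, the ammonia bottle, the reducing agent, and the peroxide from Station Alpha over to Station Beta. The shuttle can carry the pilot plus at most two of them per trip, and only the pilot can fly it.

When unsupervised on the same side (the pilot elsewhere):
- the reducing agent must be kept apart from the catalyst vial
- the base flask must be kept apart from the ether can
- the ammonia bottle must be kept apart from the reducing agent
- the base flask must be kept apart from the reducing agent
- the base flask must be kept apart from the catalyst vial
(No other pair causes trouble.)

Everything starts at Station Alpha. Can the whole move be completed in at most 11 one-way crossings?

Yes — this plan uses 9 crossings (≤ 11):
1. Pilot goes to Station Beta with the base flask and the reducing agent.
2. Pilot goes back to Station Alpha with the base flask.
3. Pilot goes to Station Beta with the base flask and the ether can.
4. Pilot goes back to Station Alpha with the base flask.
5. Pilot goes to Station Beta with the base flask and the peroxide.
6. Pilot goes back to Station Alpha with the base flask.
7. Pilot goes to Station Beta with the ammonia bottle and the catalyst vial.
8. Pilot goes back to Station Alpha with the reducing agent.
9. Pilot goes to Station Beta with the base flask and the reducing agent.

Yes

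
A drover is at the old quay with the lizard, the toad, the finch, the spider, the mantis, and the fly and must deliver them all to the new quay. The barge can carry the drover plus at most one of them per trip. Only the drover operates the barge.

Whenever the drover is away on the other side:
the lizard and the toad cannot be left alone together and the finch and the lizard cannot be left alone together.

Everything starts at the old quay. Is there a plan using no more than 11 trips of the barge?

Counting alone: the drover can take at most 1 across per trip to the new quay, so moving all 6 needs at least 6 loaded trips out, with a return between consecutive ones — at least 11 crossings.
The safety rule pushes this higher. Following every safe sequence of crossings, the most of the 6 that can be at the new quay as the barge arrives there on crossing 11 is 5 — never all 6.
So the move cannot be finished within 11 crossings. (The shortest complete plan takes 13:)
1. Drover goes to the new quay with the lizard.  [the old quay: the finch, the fly, the mantis, the spider, the toad | the new quay: the lizard]
2. Drover goes back to the old quay alone.  [the old quay: the finch, the fly, the mantis, the spider, the toad | the new quay: the lizard]
3. Drover goes to the new quay with the toad.  [the old quay: the finch, the fly, the mantis, the spider | the new quay: the lizard, the toad]
4. Drover goes back to the old quay with the lizard.  [the old quay: the finch, the fly, the lizard, the mantis, the spider | the new quay: the toad]
5. Drover goes to the new quay with the finch.  [the old quay: the fly, the lizard, the mantis, the spider | the new quay: the finch, the toad]
6. Drover goes back to the old quay alone.  [the old quay: the fly, the lizard, the mantis, the spider | the new quay: the finch, the toad]
7. Drover goes to the new quay with the spider.  [the old quay: the fly, the lizard, the mantis | the new quay: the finch, the spider, the toad]
8. Drover goes back to the old quay alone.  [the old quay: the fly, the lizard, the mantis | the new quay: the finch, the spider, the toad]
9. Drover goes to the new quay with the mantis.  [the old quay: the fly, the lizard | the new quay: the finch, the mantis, the spider, the toad]
10. Drover goes back to the old quay alone.  [the old quay: the fly, the lizard | the new quay: the finch, the mantis, the spider, the toad]
11. Drover goes to the new quay with the fly.  [the old quay: the lizard | the new quay: the finch, the fly, the mantis, the spider, the toad]
12. Drover goes back to the old quay alone.  [the old quay: the lizard | the new quay: the finch, the fly, the mantis, the spider, the toad]
13. Drover goes to the new quay with the lizard.  [the old quay: — | the new quay: the finch, the fly, the lizard, the mantis, the spider, the toad]

No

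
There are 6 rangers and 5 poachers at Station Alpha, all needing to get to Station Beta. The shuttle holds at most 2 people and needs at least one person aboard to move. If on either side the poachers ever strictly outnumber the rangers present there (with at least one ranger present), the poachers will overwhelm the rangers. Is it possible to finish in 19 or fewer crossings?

Yes

Yes — this plan uses 19 crossings (≤ 19):
1. 2 poachers → Station Beta.  (Station Alpha: 6R 3P; Station Beta: 0R 2P)
2. 1 poacher ← Station Alpha.  (Station Alpha: 6R 4P; Station Beta: 0R 1P)
3. 2 poachers → Station Beta.  (Station Alpha: 6R 2P; Station Beta: 0R 3P)
4. 1 poacher ← Station Alpha.  (Station Alpha: 6R 3P; Station Beta: 0R 2P)
5. 2 rangers → Station Beta.  (Station Alpha: 4R 3P; Station Beta: 2R 2P)
6. 1 poacher ← Station Alpha.  (Station Alpha: 4R 4P; Station Beta: 2R 1P)
7. 1 ranger and 1 poacher → Station Beta.  (Station Alpha: 3R 3P; Station Beta: 3R 2P)
8. 1 ranger ← Station Alpha.  (Station Alpha: 4R 3P; Station Beta: 2R 2P)
9. 1 ranger and 1 poacher → Station Beta.  (Station Alpha: 3R 2P; Station Beta: 3R 3P)
10. 1 poacher ← Station Alpha.  (Station Alpha: 3R 3P; Station Beta: 3R 2P)
11. 1 ranger and 1 poacher → Station Beta.  (Station Alpha: 2R 2P; Station Beta: 4R 3P)
12. 1 ranger ← Station Alpha.  (Station Alpha: 3R 2P; Station Beta: 3R 3P)
13. 1 ranger and 1 poacher → Station Beta.  (Station Alpha: 2R 1P; Station Beta: 4R 4P)
14. 1 poacher ← Station Alpha.  (Station Alpha: 2R 2P; Station Beta: 4R 3P)
15. 1 ranger and 1 poacher → Station Beta.  (Station Alpha: 1R 1P; Station Beta: 5R 4P)
16. 1 ranger ← Station Alpha.  (Station Alpha: 2R 1P; Station Beta: 4R 4P)
17. 1 ranger and 1 poacher → Station Beta.  (Station Alpha: 1R 0P; Station Beta: 5R 5P)
18. 1 poacher ← Station Alpha.  (Station Alpha: 1R 1P; Station Beta: 5R 4P)
19. 1 ranger and 1 poacher → Station Beta.  (Station Alpha: 0R 0P; Station Beta: 6R 5P)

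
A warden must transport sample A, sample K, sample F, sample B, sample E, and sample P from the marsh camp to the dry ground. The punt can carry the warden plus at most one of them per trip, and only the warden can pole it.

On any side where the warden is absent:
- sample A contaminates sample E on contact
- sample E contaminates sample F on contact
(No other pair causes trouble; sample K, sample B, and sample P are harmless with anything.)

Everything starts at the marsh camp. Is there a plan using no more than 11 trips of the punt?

No

Counting alone: the warden can take at most 1 across per trip to the dry ground, so moving all 6 needs at least 6 loaded trips out, with a return between consecutive ones — at least 11 crossings.
The safety rule pushes this higher. Following every safe sequence of crossings, the most of the 6 that can be at the dry ground as the punt arrives there on crossing 11 is 5 — never all 6.
So the move cannot be finished within 11 crossings. (The shortest complete plan takes 13:)
1. Warden goes to the dry ground with sample E.  [the marsh camp: sample A, sample B, sample F, sample K, sample P | the dry ground: sample E]
2. Warden goes back to the marsh camp alone.  [the marsh camp: sample A, sample B, sample F, sample K, sample P | the dry ground: sample E]
3. Warden goes to the dry ground with sample A.  [the marsh camp: sample B, sample F, sample K, sample P | the dry ground: sample A, sample E]
4. Warden goes back to the marsh camp with sample E.  [the marsh camp: sample B, sample E, sample F, sample K, sample P | the dry ground: sample A]
5. Warden goes to the dry ground with sample F.  [the marsh camp: sample B, sample E, sample K, sample P | the dry ground: sample A, sample F]
6. Warden goes back to the marsh camp alone.  [the marsh camp: sample B, sample E, sample K, sample P | the dry ground: sample A, sample F]
7. Warden goes to the dry ground with sample K.  [the marsh camp: sample B, sample E, sample P | the dry ground: sample A, sample F, sample K]
8. Warden goes back to the marsh camp alone.  [the marsh camp: sample B, sample E, sample P | the dry ground: sample A, sample F, sample K]
9. Warden goes to the dry ground with sample B.  [the marsh camp: sample E, sample P | the dry ground: sample A, sample B, sample F, sample K]
10. Warden goes back to the marsh camp alone.  [the marsh camp: sample E, sample P | the dry ground: sample A, sample B, sample F, sample K]
11. Warden goes to the dry ground with sample P.  [the marsh camp: sample E | the dry ground: sample A, sample B, sample F, sample K, sample P]
12. Warden goes back to the marsh camp alone.  [the marsh camp: sample E | the dry ground: sample A, sample B, sample F, sample K, sample P]
13. Warden goes to the dry ground with sample E.  [the marsh camp: — | the dry ground: sample A, sample B, sample E, sample F, sample K, sample P]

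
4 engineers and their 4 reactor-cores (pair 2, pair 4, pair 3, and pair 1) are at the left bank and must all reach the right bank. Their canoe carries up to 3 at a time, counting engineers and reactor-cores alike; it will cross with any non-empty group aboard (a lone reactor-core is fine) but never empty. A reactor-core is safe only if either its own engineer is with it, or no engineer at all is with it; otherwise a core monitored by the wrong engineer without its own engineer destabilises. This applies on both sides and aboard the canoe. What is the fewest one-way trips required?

9

Counting alone: each trip to the right bank takes at most 3 across and each return brings at least 1 back, so after t trips out (and t−1 returns) at most 3t − (t−1) of the 8 are across; that first reaches 8 at t = 4, so at least 7 crossings are needed.
The safety rule pushes this higher. Following every safe sequence of crossings, the most of the 8 that can be at the right bank as the canoe arrives there on crossing 7 is 7 — never all 8.
So no plan with fewer than 9 crossings exists, and this one achieves 9:
1. engineer 2 and reactor-core 2 cross → the right bank.
2. engineer 2 crosses ← the left bank.
3. engineer 2, engineer 4, and reactor-core 4 cross → the right bank.
4. engineer 2 and reactor-core 2 cross ← the left bank.
5. engineer 1, engineer 2, and engineer 3 cross → the right bank.
6. reactor-core 4 crosses ← the left bank.
7. reactor-core 2 and reactor-core 4 cross → the right bank.
8. reactor-core 2 crosses ← the left bank.
9. reactor-core 1, reactor-core 2, and reactor-core 3 cross → the right bank.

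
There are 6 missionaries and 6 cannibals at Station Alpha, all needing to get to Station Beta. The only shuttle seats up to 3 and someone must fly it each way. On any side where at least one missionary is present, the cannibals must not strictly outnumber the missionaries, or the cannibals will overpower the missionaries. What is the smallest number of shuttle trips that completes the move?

impossible

Following every safe sequence of crossings from the start, the most of the 12 that can be at Station Beta as the shuttle arrives there on crossings 1, 3, 5 is 3, 5, 6 respectively; the best ever achieved is 6 of 12.
From crossing 7 on, no configuration arises that was not already reachable earlier: only 17 distinct safe configurations (who is on which side, and where the shuttle is) can ever be reached, none of them has everyone across, and every continuation just revisits them. They are: 0 missionaries + 0 cannibals across (shuttle back at the start); 0 missionaries + 1 cannibal across (shuttle there); 0 missionaries + 1 cannibal across (shuttle back at the start); 0 missionaries + 2 cannibals across (shuttle there); 0 missionaries + 2 cannibals across (shuttle back at the start); 0 missionaries + 3 cannibals across (shuttle there); 0 missionaries + 3 cannibals across (shuttle back at the start); 0 missionaries + 4 cannibals across (shuttle there); 0 missionaries + 4 cannibals across (shuttle back at the start); 0 missionaries + 5 cannibals across (shuttle there); 0 missionaries + 5 cannibals across (shuttle back at the start); 0 missionaries + 6 cannibals across (shuttle there); 1 missionary + 1 cannibal across (shuttle there); 1 missionary + 1 cannibal across (shuttle back at the start); 2 missionaries + 2 cannibals across (shuttle there); 2 missionaries + 2 cannibals across (shuttle back at the start); 3 missionaries + 3 cannibals across (shuttle there). So no valid plan exists.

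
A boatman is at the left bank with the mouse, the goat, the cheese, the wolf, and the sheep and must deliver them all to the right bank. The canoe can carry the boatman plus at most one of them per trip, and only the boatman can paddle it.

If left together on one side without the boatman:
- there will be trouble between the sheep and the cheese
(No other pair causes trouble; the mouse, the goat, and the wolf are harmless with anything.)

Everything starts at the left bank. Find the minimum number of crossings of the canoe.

Counting alone: the boatman can take at most 1 across per trip to the right bank, so moving all 5 needs at least 5 loaded trips out, with a return between consecutive ones — at least 9 crossings.
The plan below uses exactly 9 crossings, so it is optimal:
1. Boatman goes to the right bank with the cheese.
2. Boatman goes back to the left bank alone.
3. Boatman goes to the right bank with the mouse.
4. Boatman goes back to the left bank alone.
5. Boatman goes to the right bank with the goat.
6. Boatman goes back to the left bank alone.
7. Boatman goes to the right bank with the wolf.
8. Boatman goes back to the left bank alone.
9. Boatman goes to the right bank with the sheep.

9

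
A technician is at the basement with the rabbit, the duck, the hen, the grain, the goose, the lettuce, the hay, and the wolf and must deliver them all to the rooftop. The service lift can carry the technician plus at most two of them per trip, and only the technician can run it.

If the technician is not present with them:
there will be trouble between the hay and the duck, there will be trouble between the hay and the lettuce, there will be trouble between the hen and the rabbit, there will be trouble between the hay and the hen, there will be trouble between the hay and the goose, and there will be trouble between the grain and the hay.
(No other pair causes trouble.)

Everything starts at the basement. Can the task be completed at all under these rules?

1. Technician goes to the rooftop with the hay and the rabbit.
2. Technician goes back to the basement alone.
3. Technician goes to the rooftop with the wolf.
4. Technician goes back to the basement alone.
5. Technician goes to the rooftop with the duck and the hen.
6. Technician goes back to the basement with the hay and the rabbit.
7. Technician goes to the rooftop with the grain and the hay.
8. Technician goes back to the basement with the hay.
9. Technician goes to the rooftop with the goose and the lettuce.
10. Technician goes back to the basement alone.
11. Technician goes to the rooftop with the hay and the rabbit.

Yes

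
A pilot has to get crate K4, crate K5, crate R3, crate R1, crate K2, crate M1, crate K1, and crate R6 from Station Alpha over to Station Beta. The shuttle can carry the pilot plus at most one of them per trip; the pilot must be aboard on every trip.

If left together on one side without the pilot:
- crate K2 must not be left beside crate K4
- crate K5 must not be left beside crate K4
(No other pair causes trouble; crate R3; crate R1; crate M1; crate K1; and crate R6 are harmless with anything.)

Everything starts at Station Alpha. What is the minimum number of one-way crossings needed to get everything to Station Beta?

Counting alone: the pilot can take at most 1 across per trip to Station Beta, so moving all 8 needs at least 8 loaded trips out, with a return between consecutive ones — at least 15 crossings.
The safety rule pushes this higher. Following every safe sequence of crossings, the most of the 8 that can be at Station Beta as the shuttle arrives there on crossing 15 is 7 — never all 8.
So no plan with fewer than 17 crossings exists, and this one achieves 17:
1. Pilot goes to Station Beta with crate K4.
2. Pilot goes back to Station Alpha alone.
3. Pilot goes to Station Beta with crate K5.
4. Pilot goes back to Station Alpha with crate K4.
5. Pilot goes to Station Beta with crate K2.
6. Pilot goes back to Station Alpha alone.
7. Pilot goes to Station Beta with crate R3.
8. Pilot goes back to Station Alpha alone.
9. Pilot goes to Station Beta with crate R1.
10. Pilot goes back to Station Alpha alone.
11. Pilot goes to Station Beta with crate M1.
12. Pilot goes back to Station Alpha alone.
13. Pilot goes to Station Beta with crate K1.
14. Pilot goes back to Station Alpha alone.
15. Pilot goes to Station Beta with crate R6.
16. Pilot goes back to Station Alpha alone.
17. Pilot goes to Station Beta with crate K4.

17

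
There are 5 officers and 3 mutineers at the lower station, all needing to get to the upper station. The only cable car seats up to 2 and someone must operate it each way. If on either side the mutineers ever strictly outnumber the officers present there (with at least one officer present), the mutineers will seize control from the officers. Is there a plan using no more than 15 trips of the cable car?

Yes — this plan uses 13 crossings (≤ 15):
1. 2 mutineers → the upper station.  (the lower station: 5O 1M; the upper station: 0O 2M)
2. 1 mutineer ← the lower station.  (the lower station: 5O 2M; the upper station: 0O 1M)
3. 2 mutineers → the upper station.  (the lower station: 5O 0M; the upper station: 0O 3M)
4. 1 mutineer ← the lower station.  (the lower station: 5O 1M; the upper station: 0O 2M)
5. 2 officers → the upper station.  (the lower station: 3O 1M; the upper station: 2O 2M)
6. 1 mutineer ← the lower station.  (the lower station: 3O 2M; the upper station: 2O 1M)
7. 1 officer and 1 mutineer → the upper station.  (the lower station: 2O 1M; the upper station: 3O 2M)
8. 1 mutineer ← the lower station.  (the lower station: 2O 2M; the upper station: 3O 1M)
9. 2 mutineers → the upper station.  (the lower station: 2O 0M; the upper station: 3O 3M)
10. 1 mutineer ← the lower station.  (the lower station: 2O 1M; the upper station: 3O 2M)
11. 1 officer and 1 mutineer → the upper station.  (the lower station: 1O 0M; the upper station: 4O 3M)
12. 1 mutineer ← the lower station.  (the lower station: 1O 1M; the upper station: 4O 2M)
13. 1 officer and 1 mutineer → the upper station.  (the lower station: 0O 0M; the upper station: 5O 3M)

Yes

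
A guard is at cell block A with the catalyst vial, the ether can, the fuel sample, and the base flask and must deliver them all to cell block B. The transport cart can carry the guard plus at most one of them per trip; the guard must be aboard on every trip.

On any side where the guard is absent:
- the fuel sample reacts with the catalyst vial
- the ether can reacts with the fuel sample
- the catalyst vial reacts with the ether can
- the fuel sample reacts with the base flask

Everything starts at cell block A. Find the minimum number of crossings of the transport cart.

Whatever the first load, the items left behind include a forbidden pair without the guard. No opening move is safe, so no plan exists.

impossible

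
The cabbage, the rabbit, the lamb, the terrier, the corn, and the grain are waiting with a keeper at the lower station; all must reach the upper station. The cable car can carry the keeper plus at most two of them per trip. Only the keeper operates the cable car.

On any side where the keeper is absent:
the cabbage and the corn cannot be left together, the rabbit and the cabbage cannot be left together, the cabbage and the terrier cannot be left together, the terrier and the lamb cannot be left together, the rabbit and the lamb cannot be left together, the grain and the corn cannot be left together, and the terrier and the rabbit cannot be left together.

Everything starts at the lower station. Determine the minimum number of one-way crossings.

impossible

Whatever the first load, the items left behind include a forbidden pair without the keeper. No opening move is safe, so no plan exists.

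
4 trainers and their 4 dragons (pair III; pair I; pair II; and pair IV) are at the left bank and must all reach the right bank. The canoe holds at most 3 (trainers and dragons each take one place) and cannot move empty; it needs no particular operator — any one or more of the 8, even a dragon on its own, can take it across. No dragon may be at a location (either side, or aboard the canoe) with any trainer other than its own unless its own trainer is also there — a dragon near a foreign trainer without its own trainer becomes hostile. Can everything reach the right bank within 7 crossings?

Counting alone: each trip to the right bank takes at most 3 across and each return brings at least 1 back, so after t trips out (and t−1 returns) at most 3t − (t−1) of the 8 are across; that first reaches 8 at t = 4, so at least 7 crossings are needed.
The safety rule pushes this higher. Following every safe sequence of crossings, the most of the 8 that can be at the right bank as the canoe arrives there on crossing 7 is 7 — never all 8.
So the move cannot be finished within 7 crossings. (The shortest complete plan takes 9:)
1. dragon III and trainer III cross → the right bank.
2. trainer III crosses ← the left bank.
3. dragon I, trainer I, and trainer III cross → the right bank.
4. dragon III and trainer III cross ← the left bank.
5. trainer II, trainer III, and trainer IV cross → the right bank.
6. dragon I crosses ← the left bank.
7. dragon I and dragon III cross → the right bank.
8. dragon III crosses ← the left bank.
9. dragon II, dragon III, and dragon IV cross → the right bank.

No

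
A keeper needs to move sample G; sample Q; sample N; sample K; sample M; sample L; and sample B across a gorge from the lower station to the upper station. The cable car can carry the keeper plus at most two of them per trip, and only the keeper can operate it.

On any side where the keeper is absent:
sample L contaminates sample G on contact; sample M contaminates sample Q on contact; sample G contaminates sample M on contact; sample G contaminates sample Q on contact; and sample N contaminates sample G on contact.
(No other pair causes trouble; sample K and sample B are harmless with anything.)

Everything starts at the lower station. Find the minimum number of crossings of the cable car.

11

Counting alone: the keeper can take at most 2 across per trip to the upper station, so moving all 7 needs at least 4 loaded trips out, with a return between consecutive ones — at least 7 crossings.
The safety rule pushes this higher. Following every safe sequence of crossings, the most of the 7 that can be at the upper station as the cable car arrives there on crossings 7, 9 is 5, 6 respectively — never all 7.
So no plan with fewer than 11 crossings exists, and this one achieves 11:
1. Keeper goes to the upper station with sample G and sample Q.
2. Keeper goes back to the lower station with sample G.
3. Keeper goes to the upper station with sample G and sample N.
4. Keeper goes back to the lower station with sample G.
5. Keeper goes to the upper station with sample G and sample K.
6. Keeper goes back to the lower station with sample G.
7. Keeper goes to the upper station with sample G and sample L.
8. Keeper goes back to the lower station with sample G.
9. Keeper goes to the upper station with sample B and sample G.
10. Keeper goes back to the lower station with sample G.
11. Keeper goes to the upper station with sample G and sample M.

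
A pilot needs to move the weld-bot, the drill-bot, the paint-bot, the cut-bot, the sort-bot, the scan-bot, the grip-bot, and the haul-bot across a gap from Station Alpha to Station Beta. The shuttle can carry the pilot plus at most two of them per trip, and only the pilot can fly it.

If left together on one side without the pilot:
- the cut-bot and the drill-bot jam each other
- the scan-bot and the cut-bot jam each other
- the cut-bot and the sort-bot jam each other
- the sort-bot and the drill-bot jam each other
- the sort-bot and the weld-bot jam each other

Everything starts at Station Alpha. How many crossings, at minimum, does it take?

Counting alone: the pilot can take at most 2 across per trip to Station Beta, so moving all 8 needs at least 4 loaded trips out, with a return between consecutive ones — at least 7 crossings.
The safety rule pushes this higher. Following every safe sequence of crossings, the most of the 8 that can be at Station Beta as the shuttle arrives there on crossings 7, 9, 11 is 5, 6, 7 respectively — never all 8.
So no plan with fewer than 13 crossings exists, and this one achieves 13:
1. Pilot goes to Station Beta with the cut-bot and the sort-bot.  [Station Alpha: the drill-bot, the grip-bot, the haul-bot, the paint-bot, the scan-bot, the weld-bot | Station Beta: the cut-bot, the sort-bot]
2. Pilot goes back to Station Alpha with the cut-bot.  [Station Alpha: the cut-bot, the drill-bot, the grip-bot, the haul-bot, the paint-bot, the scan-bot, the weld-bot | Station Beta: the sort-bot]
3. Pilot goes to Station Beta with the cut-bot and the weld-bot.  [Station Alpha: the drill-bot, the grip-bot, the haul-bot, the paint-bot, the scan-bot | Station Beta: the cut-bot, the sort-bot, the weld-bot]
4. Pilot goes back to Station Alpha with the sort-bot.  [Station Alpha: the drill-bot, the grip-bot, the haul-bot, the paint-bot, the scan-bot, the sort-bot | Station Beta: the cut-bot, the weld-bot]
5. Pilot goes to Station Beta with the drill-bot and the paint-bot.  [Station Alpha: the grip-bot, the haul-bot, the scan-bot, the sort-bot | Station Beta: the cut-bot, the drill-bot, the paint-bot, the weld-bot]
6. Pilot goes back to Station Alpha with the drill-bot.  [Station Alpha: the drill-bot, the grip-bot, the haul-bot, the scan-bot, the sort-bot | Station Beta: the cut-bot, the paint-bot, the weld-bot]
7. Pilot goes to Station Beta with the drill-bot and the scan-bot.  [Station Alpha: the grip-bot, the haul-bot, the sort-bot | Station Beta: the cut-bot, the drill-bot, the paint-bot, the scan-bot, the weld-bot]
8. Pilot goes back to Station Alpha with the cut-bot.  [Station Alpha: the cut-bot, the grip-bot, the haul-bot, the sort-bot | Station Beta: the drill-bot, the paint-bot, the scan-bot, the weld-bot]
9. Pilot goes to Station Beta with the cut-bot and the grip-bot.  [Station Alpha: the haul-bot, the sort-bot | Station Beta: the cut-bot, the drill-bot, the grip-bot, the paint-bot, the scan-bot, the weld-bot]
10. Pilot goes back to Station Alpha with the cut-bot.  [Station Alpha: the cut-bot, the haul-bot, the sort-bot | Station Beta: the drill-bot, the grip-bot, the paint-bot, the scan-bot, the weld-bot]
11. Pilot goes to Station Beta with the cut-bot and the haul-bot.  [Station Alpha: the sort-bot | Station Beta: the cut-bot, the drill-bot, the grip-bot, the haul-bot, the paint-bot, the scan-bot, the weld-bot]
12. Pilot goes back to Station Alpha with the cut-bot.  [Station Alpha: the cut-bot, the sort-bot | Station Beta: the drill-bot, the grip-bot, the haul-bot, the paint-bot, the scan-bot, the weld-bot]
13. Pilot goes to Station Beta with the cut-bot and the sort-bot.  [Station Alpha: — | Station Beta: the cut-bot, the drill-bot, the grip-bot, the haul-bot, the paint-bot, the scan-bot, the sort-bot, the weld-bot]

13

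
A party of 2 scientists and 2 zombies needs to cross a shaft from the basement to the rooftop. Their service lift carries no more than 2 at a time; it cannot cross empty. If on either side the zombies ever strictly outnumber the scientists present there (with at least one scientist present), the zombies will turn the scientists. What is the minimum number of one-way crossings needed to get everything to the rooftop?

Counting alone: each trip to the rooftop takes at most 2 across and each return brings at least 1 back, so after t trips out (and t−1 returns) at most 2t − (t−1) of the 4 are across; that first reaches 4 at t = 3, so at least 5 crossings are needed.
The plan below uses exactly 5 crossings, so it is optimal:
1. 2 zombies → the rooftop.  (the basement: 2S 0Z; the rooftop: 0S 2Z)
2. 1 zombie ← the basement.  (the basement: 2S 1Z; the rooftop: 0S 1Z)
3. 2 scientists → the rooftop.  (the basement: 0S 1Z; the rooftop: 2S 1Z)
4. 1 zombie ← the basement.  (the basement: 0S 2Z; the rooftop: 2S 0Z)
5. 2 zombies → the rooftop.  (the basement: 0S 0Z; the rooftop: 2S 2Z)

5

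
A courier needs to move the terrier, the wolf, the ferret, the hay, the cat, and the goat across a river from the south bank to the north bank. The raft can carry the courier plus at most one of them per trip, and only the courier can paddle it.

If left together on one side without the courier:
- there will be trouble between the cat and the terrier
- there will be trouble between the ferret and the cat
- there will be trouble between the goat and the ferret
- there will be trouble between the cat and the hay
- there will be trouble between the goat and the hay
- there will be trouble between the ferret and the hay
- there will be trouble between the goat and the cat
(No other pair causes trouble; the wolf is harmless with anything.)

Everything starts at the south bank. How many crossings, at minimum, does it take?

Whatever the first load, the items left behind include a forbidden pair without the courier. No opening move is safe, so no plan exists.

impossible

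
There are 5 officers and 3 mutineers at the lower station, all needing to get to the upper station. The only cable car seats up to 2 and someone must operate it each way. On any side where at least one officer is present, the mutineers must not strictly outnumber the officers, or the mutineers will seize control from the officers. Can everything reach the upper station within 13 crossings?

Yes

Yes — this plan uses 13 crossings (≤ 13):
1. 2 mutineers → the upper station.  (the lower station: 5O 1M; the upper station: 0O 2M)
2. 1 mutineer ← the lower station.  (the lower station: 5O 2M; the upper station: 0O 1M)
3. 2 mutineers → the upper station.  (the lower station: 5O 0M; the upper station: 0O 3M)
4. 1 mutineer ← the lower station.  (the lower station: 5O 1M; the upper station: 0O 2M)
5. 2 officers → the upper station.  (the lower station: 3O 1M; the upper station: 2O 2M)
6. 1 mutineer ← the lower station.  (the lower station: 3O 2M; the upper station: 2O 1M)
7. 1 officer and 1 mutineer → the upper station.  (the lower station: 2O 1M; the upper station: 3O 2M)
8. 1 mutineer ← the lower station.  (the lower station: 2O 2M; the upper station: 3O 1M)
9. 2 mutineers → the upper station.  (the lower station: 2O 0M; the upper station: 3O 3M)
10. 1 mutineer ← the lower station.  (the lower station: 2O 1M; the upper station: 3O 2M)
11. 1 officer and 1 mutineer → the upper station.  (the lower station: 1O 0M; the upper station: 4O 3M)
12. 1 mutineer ← the lower station.  (the lower station: 1O 1M; the upper station: 4O 2M)
13. 1 officer and 1 mutineer → the upper station.  (the lower station: 0O 0M; the upper station: 5O 3M)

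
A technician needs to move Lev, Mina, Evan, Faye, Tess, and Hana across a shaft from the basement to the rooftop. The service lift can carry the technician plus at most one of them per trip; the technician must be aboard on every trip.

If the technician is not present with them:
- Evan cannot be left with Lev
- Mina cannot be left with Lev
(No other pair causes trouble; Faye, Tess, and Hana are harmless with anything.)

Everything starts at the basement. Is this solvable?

Yes

1. Technician goes to the rooftop with Lev.  [the basement: Evan, Faye, Hana, Mina, Tess | the rooftop: Lev]
2. Technician goes back to the basement alone.  [the basement: Evan, Faye, Hana, Mina, Tess | the rooftop: Lev]
3. Technician goes to the rooftop with Mina.  [the basement: Evan, Faye, Hana, Tess | the rooftop: Lev, Mina]
4. Technician goes back to the basement with Lev.  [the basement: Evan, Faye, Hana, Lev, Tess | the rooftop: Mina]
5. Technician goes to the rooftop with Evan.  [the basement: Faye, Hana, Lev, Tess | the rooftop: Evan, Mina]
6. Technician goes back to the basement alone.  [the basement: Faye, Hana, Lev, Tess | the rooftop: Evan, Mina]
7. Technician goes to the rooftop with Faye.  [the basement: Hana, Lev, Tess | the rooftop: Evan, Faye, Mina]
8. Technician goes back to the basement alone.  [the basement: Hana, Lev, Tess | the rooftop: Evan, Faye, Mina]
9. Technician goes to the rooftop with Tess.  [the basement: Hana, Lev | the rooftop: Evan, Faye, Mina, Tess]
10. Technician goes back to the basement alone.  [the basement: Hana, Lev | the rooftop: Evan, Faye, Mina, Tess]
11. Technician goes to the rooftop with Hana.  [the basement: Lev | the rooftop: Evan, Faye, Hana, Mina, Tess]
12. Technician goes back to the basement alone.  [the basement: Lev | the rooftop: Evan, Faye, Hana, Mina, Tess]
13. Technician goes to the rooftop with Lev.  [the basement: — | the rooftop: Evan, Faye, Hana, Lev, Mina, Tess]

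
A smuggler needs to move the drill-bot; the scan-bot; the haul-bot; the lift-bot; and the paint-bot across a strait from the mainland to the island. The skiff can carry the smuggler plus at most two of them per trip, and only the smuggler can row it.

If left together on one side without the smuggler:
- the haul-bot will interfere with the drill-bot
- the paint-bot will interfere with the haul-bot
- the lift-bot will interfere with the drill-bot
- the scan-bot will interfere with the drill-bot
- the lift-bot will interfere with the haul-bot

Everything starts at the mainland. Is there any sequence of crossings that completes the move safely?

Yes

1. Smuggler goes to the island with the drill-bot and the haul-bot.  [the mainland: the lift-bot, the paint-bot, the scan-bot | the island: the drill-bot, the haul-bot]
2. Smuggler goes back to the mainland with the drill-bot.  [the mainland: the drill-bot, the lift-bot, the paint-bot, the scan-bot | the island: the haul-bot]
3. Smuggler goes to the island with the drill-bot and the scan-bot.  [the mainland: the lift-bot, the paint-bot | the island: the drill-bot, the haul-bot, the scan-bot]
4. Smuggler goes back to the mainland with the drill-bot.  [the mainland: the drill-bot, the lift-bot, the paint-bot | the island: the haul-bot, the scan-bot]
5. Smuggler goes to the island with the lift-bot and the paint-bot.  [the mainland: the drill-bot | the island: the haul-bot, the lift-bot, the paint-bot, the scan-bot]
6. Smuggler goes back to the mainland with the haul-bot.  [the mainland: the drill-bot, the haul-bot | the island: the lift-bot, the paint-bot, the scan-bot]
7. Smuggler goes to the island with the drill-bot and the haul-bot.  [the mainland: — | the island: the drill-bot, the haul-bot, the lift-bot, the paint-bot, the scan-bot]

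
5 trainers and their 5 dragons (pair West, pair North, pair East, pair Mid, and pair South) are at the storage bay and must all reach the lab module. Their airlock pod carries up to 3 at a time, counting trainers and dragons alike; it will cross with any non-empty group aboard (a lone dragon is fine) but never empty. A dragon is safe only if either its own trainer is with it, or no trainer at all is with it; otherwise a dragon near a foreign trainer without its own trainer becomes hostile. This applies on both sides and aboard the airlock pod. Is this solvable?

Yes

1. dragon West and trainer West cross → the lab module.
2. trainer West crosses ← the storage bay.
3. dragon East, dragon Mid, and dragon North cross → the lab module.
4. dragon West crosses ← the storage bay.
5. trainer East, trainer Mid, and trainer North cross → the lab module.
6. dragon North and trainer North cross ← the storage bay.
7. trainer North, trainer South, and trainer West cross → the lab module.
8. dragon East crosses ← the storage bay.
9. dragon North and dragon West cross → the lab module.
10. dragon West crosses ← the storage bay.
11. dragon East, dragon South, and dragon West cross → the lab module.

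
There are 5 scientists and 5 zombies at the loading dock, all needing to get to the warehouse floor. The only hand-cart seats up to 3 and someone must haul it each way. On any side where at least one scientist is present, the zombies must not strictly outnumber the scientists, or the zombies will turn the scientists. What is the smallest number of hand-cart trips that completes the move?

Counting alone: each trip to the warehouse floor takes at most 3 across and each return brings at least 1 back, so after t trips out (and t−1 returns) at most 3t − (t−1) of the 10 are across; that first reaches 10 at t = 5, so at least 9 crossings are needed.
The safety rule pushes this higher. Following every safe sequence of crossings, the most of the 10 that can be at the warehouse floor as the hand-cart arrives there on crossing 9 is 9 — never all 10.
So no plan with fewer than 11 crossings exists, and this one achieves 11:
1. 2 zombies → the warehouse floor.  (the loading dock: 5S 3Z; the warehouse floor: 0S 2Z)
2. 1 zombie ← the loading dock.  (the loading dock: 5S 4Z; the warehouse floor: 0S 1Z)
3. 3 zombies → the warehouse floor.  (the loading dock: 5S 1Z; the warehouse floor: 0S 4Z)
4. 1 zombie ← the loading dock.  (the loading dock: 5S 2Z; the warehouse floor: 0S 3Z)
5. 3 scientists → the warehouse floor.  (the loading dock: 2S 2Z; the warehouse floor: 3S 3Z)
6. 1 scientist and 1 zombie ← the loading dock.  (the loading dock: 3S 3Z; the warehouse floor: 2S 2Z)
7. 3 scientists → the warehouse floor.  (the loading dock: 0S 3Z; the warehouse floor: 5S 2Z)
8. 1 zombie ← the loading dock.  (the loading dock: 0S 4Z; the warehouse floor: 5S 1Z)
9. 2 zombies → the warehouse floor.  (the loading dock: 0S 2Z; the warehouse floor: 5S 3Z)
10. 1 zombie ← the loading dock.  (the loading dock: 0S 3Z; the warehouse floor: 5S 2Z)
11. 3 zombies → the warehouse floor.  (the loading dock: 0S 0Z; the warehouse floor: 5S 5Z)

11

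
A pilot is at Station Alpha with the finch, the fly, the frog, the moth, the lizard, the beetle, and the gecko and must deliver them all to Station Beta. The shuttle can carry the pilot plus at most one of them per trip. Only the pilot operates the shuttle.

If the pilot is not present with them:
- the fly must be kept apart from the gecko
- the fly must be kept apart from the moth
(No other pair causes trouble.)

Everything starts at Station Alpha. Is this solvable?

1. Pilot goes to Station Beta with the fly.  [Station Alpha: the beetle, the finch, the frog, the gecko, the lizard, the moth | Station Beta: the fly]
2. Pilot goes back to Station Alpha alone.  [Station Alpha: the beetle, the finch, the frog, the gecko, the lizard, the moth | Station Beta: the fly]
3. Pilot goes to Station Beta with the finch.  [Station Alpha: the beetle, the frog, the gecko, the lizard, the moth | Station Beta: the finch, the fly]
4. Pilot goes back to Station Alpha alone.  [Station Alpha: the beetle, the frog, the gecko, the lizard, the moth | Station Beta: the finch, the fly]
5. Pilot goes to Station Beta with the frog.  [Station Alpha: the beetle, the gecko, the lizard, the moth | Station Beta: the finch, the fly, the frog]
6. Pilot goes back to Station Alpha alone.  [Station Alpha: the beetle, the gecko, the lizard, the moth | Station Beta: the finch, the fly, the frog]
7. Pilot goes to Station Beta with the moth.  [Station Alpha: the beetle, the gecko, the lizard | Station Beta: the finch, the fly, the frog, the moth]
8. Pilot goes back to Station Alpha with the fly.  [Station Alpha: the beetle, the fly, the gecko, the lizard | Station Beta: the finch, the frog, the moth]
9. Pilot goes to Station Beta with the gecko.  [Station Alpha: the beetle, the fly, the lizard | Station Beta: the finch, the frog, the gecko, the moth]
10. Pilot goes back to Station Alpha alone.  [Station Alpha: the beetle, the fly, the lizard | Station Beta: the finch, the frog, the gecko, the moth]
11. Pilot goes to Station Beta with the lizard.  [Station Alpha: the beetle, the fly | Station Beta: the finch, the frog, the gecko, the lizard, the moth]
12. Pilot goes back to Station Alpha alone.  [Station Alpha: the beetle, the fly | Station Beta: the finch, the frog, the gecko, the lizard, the moth]
13. Pilot goes to Station Beta with the beetle.  [Station Alpha: the fly | Station Beta: the beetle, the finch, the frog, the gecko, the lizard, the moth]
14. Pilot goes back to Station Alpha alone.  [Station Alpha: the fly | Station Beta: the beetle, the finch, the frog, the gecko, the lizard, the moth]
15. Pilot goes to Station Beta with the fly.  [Station Alpha: — | Station Beta: the beetle, the finch, the fly, the frog, the gecko, the lizard, the moth]

Yes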